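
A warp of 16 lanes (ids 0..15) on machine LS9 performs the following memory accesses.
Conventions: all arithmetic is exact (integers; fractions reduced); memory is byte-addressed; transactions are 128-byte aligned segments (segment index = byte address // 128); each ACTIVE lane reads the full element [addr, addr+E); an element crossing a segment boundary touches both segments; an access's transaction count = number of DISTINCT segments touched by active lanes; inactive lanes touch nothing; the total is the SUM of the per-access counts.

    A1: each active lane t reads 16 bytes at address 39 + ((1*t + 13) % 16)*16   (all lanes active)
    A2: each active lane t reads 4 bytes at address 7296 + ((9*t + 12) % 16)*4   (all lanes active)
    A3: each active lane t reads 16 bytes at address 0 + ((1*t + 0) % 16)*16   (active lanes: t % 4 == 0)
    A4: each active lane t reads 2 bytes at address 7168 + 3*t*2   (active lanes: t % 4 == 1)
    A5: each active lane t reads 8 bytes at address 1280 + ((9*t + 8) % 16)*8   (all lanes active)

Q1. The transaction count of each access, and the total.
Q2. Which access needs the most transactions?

A1: 3 transactions
A2: 1 transaction
A3: 2 transactions
A4: 1 transaction
A5: 1 transaction

Answer: 3,1,2,1,1; total 8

Answer: A1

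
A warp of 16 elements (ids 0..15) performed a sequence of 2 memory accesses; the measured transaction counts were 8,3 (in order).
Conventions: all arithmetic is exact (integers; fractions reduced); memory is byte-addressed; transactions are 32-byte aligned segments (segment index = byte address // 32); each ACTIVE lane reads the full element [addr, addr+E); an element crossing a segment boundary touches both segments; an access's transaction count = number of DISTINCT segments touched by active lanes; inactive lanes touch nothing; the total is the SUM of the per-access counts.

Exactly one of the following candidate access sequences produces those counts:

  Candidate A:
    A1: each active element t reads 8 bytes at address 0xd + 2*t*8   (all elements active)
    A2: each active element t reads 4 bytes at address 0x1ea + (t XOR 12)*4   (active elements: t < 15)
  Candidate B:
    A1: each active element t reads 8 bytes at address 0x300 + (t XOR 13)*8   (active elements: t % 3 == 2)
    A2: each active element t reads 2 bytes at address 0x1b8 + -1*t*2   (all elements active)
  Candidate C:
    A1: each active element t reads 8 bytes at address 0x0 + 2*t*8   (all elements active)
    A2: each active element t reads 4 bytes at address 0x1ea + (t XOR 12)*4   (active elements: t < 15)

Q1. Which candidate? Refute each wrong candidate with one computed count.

A: A1 gives 9 transactions, not 8
B: A1 gives 4 transactions, not 8
C: all counts match (8,3)

Answer: C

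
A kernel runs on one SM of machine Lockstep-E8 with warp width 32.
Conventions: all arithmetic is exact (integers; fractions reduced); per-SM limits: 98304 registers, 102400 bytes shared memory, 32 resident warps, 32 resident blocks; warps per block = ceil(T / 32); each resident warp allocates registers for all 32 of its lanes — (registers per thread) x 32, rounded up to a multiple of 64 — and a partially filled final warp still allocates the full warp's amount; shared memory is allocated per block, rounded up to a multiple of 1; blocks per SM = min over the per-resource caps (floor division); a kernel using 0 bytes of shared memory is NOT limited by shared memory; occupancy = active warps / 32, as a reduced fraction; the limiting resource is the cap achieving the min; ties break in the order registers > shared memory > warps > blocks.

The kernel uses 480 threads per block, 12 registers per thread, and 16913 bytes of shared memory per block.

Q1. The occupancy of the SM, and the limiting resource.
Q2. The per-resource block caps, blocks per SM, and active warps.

Answer: occupancy 15/16, limited by warps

registers: 17 blocks
shared memory: 6 blocks
warps: 2 blocks
blocks: 32 blocks

Answer: 2 blocks, 30 active warps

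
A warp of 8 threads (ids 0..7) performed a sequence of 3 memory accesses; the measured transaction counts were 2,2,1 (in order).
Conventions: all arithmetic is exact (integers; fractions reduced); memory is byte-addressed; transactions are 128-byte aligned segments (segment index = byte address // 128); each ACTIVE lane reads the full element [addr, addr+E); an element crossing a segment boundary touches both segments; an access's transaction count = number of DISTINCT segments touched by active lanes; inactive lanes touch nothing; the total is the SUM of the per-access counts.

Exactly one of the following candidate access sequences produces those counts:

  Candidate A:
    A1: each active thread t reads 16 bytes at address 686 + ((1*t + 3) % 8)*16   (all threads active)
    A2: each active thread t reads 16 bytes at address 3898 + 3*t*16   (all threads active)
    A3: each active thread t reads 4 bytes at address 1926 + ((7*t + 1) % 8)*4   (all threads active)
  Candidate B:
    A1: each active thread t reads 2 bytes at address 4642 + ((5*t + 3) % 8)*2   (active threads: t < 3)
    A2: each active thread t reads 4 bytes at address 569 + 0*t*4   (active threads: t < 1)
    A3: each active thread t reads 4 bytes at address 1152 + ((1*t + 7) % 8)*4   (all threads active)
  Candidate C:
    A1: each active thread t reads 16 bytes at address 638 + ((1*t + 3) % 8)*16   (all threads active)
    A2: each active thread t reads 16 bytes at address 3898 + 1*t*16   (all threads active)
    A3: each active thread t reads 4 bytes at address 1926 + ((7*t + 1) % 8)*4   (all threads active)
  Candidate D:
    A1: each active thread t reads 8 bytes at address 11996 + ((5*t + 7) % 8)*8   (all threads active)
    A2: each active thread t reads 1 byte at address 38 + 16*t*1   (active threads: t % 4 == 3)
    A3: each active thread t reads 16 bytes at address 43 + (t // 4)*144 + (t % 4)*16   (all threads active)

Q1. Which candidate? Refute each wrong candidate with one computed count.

A: A2 gives 4 transactions, not 2
B: A1 gives 1 transaction, not 2
D: A3 gives 2 transactions, not 1
C: all counts match (2,2,1)

Answer: C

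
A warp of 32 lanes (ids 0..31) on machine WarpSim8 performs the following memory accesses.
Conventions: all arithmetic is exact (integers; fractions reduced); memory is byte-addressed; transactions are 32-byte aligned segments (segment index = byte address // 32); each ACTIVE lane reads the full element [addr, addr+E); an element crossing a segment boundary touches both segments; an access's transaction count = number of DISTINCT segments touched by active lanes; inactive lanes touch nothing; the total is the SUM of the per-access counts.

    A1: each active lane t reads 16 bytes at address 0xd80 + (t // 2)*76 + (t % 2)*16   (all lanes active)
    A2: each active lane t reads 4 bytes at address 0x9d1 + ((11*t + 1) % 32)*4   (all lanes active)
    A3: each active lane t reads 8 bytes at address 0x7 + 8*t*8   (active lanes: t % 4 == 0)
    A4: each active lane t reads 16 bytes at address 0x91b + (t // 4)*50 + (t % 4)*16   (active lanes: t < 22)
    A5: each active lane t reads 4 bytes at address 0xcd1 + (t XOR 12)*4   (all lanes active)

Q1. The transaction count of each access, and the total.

A1: 30 transactions
A2: 5 transactions
A3: 8 transactions
A4: 10 transactions
A5: 5 transactions

Answer: 30,5,8,10,5; total 58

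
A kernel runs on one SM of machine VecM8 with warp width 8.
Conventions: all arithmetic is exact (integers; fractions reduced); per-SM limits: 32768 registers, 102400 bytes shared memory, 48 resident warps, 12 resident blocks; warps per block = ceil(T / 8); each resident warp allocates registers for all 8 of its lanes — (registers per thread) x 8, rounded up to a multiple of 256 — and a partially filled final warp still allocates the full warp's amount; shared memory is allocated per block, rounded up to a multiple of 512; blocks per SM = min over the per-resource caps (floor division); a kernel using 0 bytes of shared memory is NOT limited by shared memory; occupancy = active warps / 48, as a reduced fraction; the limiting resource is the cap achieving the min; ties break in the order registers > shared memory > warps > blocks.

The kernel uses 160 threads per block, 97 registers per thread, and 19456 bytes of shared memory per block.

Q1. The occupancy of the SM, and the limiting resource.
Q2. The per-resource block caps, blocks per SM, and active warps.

Answer: occupancy 5/12, limited by registers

registers: 1 block
shared memory: 5 blocks
warps: 2 blocks
blocks: 12 blocks

Answer: 1 block, 20 active warps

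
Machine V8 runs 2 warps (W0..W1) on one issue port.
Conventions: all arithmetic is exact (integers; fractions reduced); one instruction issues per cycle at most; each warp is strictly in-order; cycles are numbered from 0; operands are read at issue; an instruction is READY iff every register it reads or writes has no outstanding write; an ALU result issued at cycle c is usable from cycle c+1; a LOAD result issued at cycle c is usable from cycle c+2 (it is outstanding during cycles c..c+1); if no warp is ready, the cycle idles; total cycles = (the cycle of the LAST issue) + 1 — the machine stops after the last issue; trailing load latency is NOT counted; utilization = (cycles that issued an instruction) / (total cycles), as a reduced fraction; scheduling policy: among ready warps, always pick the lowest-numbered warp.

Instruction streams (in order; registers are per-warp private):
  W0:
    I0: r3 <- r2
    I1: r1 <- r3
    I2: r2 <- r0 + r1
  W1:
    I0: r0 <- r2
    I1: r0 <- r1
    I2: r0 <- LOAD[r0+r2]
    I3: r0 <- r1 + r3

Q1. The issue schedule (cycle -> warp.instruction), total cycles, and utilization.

cycle 0: W0.I0
cycle 1: W0.I1
cycle 2: W0.I2
cycle 3: W1.I0
cycle 4: W1.I1
cycle 5: W1.I2
cycle 6: idle
cycle 7: W1.I3

Answer: 8 cycles, utilization 7/8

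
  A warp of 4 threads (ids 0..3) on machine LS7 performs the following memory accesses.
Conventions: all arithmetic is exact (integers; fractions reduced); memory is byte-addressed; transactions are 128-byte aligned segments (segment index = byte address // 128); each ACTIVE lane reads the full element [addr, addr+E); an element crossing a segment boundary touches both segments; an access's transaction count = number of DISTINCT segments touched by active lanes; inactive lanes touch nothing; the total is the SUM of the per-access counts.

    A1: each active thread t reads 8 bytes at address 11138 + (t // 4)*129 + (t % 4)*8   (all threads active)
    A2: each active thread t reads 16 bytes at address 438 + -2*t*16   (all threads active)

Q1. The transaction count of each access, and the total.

A1: 1 transaction
A2: 2 transactions

Answer: 1,2; total 3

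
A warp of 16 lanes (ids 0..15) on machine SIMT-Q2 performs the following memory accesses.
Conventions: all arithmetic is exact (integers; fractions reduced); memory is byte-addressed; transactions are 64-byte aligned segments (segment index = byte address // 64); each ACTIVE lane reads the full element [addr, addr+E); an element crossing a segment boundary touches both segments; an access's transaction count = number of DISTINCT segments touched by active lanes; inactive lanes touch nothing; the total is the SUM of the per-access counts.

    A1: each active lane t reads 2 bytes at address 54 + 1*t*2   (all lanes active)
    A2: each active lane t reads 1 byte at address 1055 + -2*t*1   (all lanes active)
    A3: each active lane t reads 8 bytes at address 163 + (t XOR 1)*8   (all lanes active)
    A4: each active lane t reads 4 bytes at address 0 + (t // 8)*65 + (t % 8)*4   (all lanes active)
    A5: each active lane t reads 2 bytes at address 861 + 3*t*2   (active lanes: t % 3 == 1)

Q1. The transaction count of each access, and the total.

A1: 2 transactions
A2: 1 transaction
A3: 3 transactions
A4: 2 transactions
A5: 2 transactions

Answer: 2,1,3,2,2; total 10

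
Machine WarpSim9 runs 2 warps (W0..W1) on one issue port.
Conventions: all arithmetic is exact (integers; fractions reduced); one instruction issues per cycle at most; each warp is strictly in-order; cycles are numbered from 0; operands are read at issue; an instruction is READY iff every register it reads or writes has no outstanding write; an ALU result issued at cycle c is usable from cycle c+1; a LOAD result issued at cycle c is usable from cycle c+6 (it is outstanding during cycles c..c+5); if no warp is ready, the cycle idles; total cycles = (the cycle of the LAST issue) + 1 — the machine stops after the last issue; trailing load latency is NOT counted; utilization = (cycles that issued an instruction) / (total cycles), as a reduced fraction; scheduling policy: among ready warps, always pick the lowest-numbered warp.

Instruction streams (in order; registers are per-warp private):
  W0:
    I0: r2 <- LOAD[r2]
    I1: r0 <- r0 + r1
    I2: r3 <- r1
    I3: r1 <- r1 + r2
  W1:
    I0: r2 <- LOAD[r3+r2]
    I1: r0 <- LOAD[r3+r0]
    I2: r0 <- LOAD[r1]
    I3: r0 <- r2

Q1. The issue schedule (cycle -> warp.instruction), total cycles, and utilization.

cycle 0: W0.I0
cycle 1: W0.I1
cycle 2: W0.I2
cycle 3: W1.I0
cycle 4: W1.I1
cycle 5: idle
cycle 6: W0.I3
cycle 7: idle
cycle 8: idle
cycle 9: idle
cycle 10: W1.I2
cycle 11: idle
cycle 12: idle
cycle 13: idle
cycle 14: idle
cycle 15: idle
cycle 16: W1.I3

Answer: 17 cycles, utilization 8/17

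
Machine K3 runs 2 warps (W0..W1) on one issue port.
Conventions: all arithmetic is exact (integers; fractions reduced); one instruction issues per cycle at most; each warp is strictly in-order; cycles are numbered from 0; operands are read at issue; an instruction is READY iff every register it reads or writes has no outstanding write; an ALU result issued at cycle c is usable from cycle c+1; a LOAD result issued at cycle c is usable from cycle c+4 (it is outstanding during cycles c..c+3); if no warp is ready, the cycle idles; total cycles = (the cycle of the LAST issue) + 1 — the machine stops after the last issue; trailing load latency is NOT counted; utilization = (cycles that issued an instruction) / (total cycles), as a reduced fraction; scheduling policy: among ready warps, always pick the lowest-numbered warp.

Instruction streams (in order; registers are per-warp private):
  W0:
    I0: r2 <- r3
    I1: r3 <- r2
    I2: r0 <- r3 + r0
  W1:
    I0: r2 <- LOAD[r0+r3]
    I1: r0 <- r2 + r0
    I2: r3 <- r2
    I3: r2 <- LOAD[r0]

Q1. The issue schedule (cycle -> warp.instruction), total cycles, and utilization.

cycle 0: W0.I0
cycle 1: W0.I1
cycle 2: W0.I2
cycle 3: W1.I0
cycle 4: idle
cycle 5: idle
cycle 6: idle
cycle 7: W1.I1
cycle 8: W1.I2
cycle 9: W1.I3

Answer: 10 cycles, utilization 7/10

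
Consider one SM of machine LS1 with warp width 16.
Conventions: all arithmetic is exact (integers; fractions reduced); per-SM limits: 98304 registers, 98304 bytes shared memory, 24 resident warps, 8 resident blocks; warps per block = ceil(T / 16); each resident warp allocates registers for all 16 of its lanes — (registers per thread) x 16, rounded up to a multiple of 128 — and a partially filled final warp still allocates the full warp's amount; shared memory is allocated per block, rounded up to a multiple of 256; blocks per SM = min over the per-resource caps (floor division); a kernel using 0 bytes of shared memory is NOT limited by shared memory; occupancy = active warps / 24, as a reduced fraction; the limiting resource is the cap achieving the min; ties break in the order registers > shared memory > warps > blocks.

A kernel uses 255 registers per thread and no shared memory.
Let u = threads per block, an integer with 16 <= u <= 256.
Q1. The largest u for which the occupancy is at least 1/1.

Answer: u = 192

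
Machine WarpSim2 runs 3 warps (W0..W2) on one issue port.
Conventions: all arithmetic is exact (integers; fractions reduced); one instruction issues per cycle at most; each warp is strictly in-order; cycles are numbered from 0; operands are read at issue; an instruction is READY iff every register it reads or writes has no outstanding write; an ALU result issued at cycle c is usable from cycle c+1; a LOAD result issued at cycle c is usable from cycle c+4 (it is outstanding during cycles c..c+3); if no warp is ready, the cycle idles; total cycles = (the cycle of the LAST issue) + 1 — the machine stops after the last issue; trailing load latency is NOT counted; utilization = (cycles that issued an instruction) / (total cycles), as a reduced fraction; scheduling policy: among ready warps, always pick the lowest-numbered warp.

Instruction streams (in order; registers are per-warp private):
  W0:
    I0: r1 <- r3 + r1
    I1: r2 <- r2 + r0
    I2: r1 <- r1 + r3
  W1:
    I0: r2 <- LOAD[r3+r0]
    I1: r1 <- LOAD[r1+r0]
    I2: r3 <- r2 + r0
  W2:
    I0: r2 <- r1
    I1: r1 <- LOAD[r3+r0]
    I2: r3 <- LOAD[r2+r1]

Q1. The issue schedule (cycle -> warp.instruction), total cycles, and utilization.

cycle 0: W0.I0
cycle 1: W0.I1
cycle 2: W0.I2
cycle 3: W1.I0
cycle 4: W1.I1
cycle 5: W2.I0
cycle 6: W2.I1
cycle 7: W1.I2
cycle 8: idle
cycle 9: idle
cycle 10: W2.I2

Answer: 11 cycles, utilization 9/11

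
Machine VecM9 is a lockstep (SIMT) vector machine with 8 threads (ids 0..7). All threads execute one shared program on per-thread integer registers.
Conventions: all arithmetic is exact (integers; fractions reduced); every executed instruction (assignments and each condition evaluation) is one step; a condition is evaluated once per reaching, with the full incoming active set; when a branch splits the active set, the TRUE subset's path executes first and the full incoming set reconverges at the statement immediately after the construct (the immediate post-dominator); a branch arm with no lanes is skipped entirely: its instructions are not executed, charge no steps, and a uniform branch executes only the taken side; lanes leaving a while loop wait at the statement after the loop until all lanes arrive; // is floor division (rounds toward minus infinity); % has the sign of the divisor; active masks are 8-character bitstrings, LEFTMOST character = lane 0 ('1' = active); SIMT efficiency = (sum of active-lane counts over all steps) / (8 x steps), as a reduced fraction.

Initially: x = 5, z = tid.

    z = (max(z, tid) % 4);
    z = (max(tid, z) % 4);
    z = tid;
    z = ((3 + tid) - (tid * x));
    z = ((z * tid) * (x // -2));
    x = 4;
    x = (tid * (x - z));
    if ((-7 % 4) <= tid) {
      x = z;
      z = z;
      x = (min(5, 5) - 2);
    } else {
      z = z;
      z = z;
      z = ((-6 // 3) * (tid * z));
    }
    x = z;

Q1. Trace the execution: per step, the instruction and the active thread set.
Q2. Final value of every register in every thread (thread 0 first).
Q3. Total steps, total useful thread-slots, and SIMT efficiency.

step 0: z <- (max(z, tid) % 4)       11111111
step 1: z <- (max(tid, z) % 4)       11111111
step 2: z <- tid                     11111111
step 3: z <- ((3 + tid) - (tid * x)) 11111111
step 4: z <- ((z * tid) * (x // -2)) 11111111
step 5: x <- 4                       11111111
step 6: x <- (tid * (x - z))         11111111
step 7: eval ((-7 % 4) <= tid)       11111111
step 8: x <- z                       01111111
step 9: z <- z                       01111111
step 10: x <- (min(5, 5) - 2)         01111111
step 11: z <- z                       10000000
step 12: z <- z                       10000000
step 13: z <- ((-6 // 3) * (tid * z)) 10000000
step 14: x <- z                       11111111

Answer: 15 steps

x: 0,3,30,81,156,255,378,525
z: 0,3,30,81,156,255,378,525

steps = 15; useful = 96; efficiency = 96/120 = 4/5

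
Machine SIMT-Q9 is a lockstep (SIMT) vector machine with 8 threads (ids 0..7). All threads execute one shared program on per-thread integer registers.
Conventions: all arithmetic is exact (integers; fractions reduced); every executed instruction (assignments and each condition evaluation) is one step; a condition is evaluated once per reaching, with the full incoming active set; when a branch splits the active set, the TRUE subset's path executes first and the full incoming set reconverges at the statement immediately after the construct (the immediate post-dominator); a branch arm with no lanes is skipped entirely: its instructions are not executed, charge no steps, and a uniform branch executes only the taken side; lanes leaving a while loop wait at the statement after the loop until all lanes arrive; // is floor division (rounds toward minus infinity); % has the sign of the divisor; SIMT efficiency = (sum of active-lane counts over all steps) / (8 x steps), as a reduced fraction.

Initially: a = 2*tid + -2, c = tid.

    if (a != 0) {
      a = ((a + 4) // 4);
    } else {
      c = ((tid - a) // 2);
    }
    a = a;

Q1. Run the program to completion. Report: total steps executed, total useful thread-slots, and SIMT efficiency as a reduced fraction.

Answer: 4 steps, 24 useful, 3/4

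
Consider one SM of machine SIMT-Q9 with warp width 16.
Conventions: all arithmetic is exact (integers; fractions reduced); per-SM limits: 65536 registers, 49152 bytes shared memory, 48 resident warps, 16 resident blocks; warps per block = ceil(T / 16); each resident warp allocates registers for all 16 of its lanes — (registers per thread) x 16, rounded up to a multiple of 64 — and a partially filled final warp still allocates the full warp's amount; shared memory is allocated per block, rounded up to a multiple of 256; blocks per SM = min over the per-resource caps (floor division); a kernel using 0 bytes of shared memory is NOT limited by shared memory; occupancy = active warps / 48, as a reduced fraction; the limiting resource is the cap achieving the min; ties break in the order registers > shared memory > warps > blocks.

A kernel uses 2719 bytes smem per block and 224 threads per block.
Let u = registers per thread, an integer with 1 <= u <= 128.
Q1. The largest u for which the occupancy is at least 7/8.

Answer: u = 96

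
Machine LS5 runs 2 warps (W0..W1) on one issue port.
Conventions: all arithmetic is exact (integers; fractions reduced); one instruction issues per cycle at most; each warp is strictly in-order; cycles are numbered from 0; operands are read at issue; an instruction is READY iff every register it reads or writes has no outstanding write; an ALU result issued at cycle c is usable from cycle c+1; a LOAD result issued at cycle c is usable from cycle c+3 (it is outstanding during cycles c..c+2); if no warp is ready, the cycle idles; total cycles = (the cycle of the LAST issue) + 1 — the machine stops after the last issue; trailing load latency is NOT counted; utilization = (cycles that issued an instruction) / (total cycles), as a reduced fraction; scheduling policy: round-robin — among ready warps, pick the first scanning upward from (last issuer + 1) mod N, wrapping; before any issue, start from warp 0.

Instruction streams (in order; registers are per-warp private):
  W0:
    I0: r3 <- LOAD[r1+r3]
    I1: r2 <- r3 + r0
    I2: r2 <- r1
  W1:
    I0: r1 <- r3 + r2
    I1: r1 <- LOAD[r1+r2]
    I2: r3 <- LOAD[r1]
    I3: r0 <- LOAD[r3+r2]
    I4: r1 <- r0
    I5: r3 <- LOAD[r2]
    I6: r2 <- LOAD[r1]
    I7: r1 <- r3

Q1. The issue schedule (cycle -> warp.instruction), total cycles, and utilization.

cycle 0: W0.I0
cycle 1: W1.I0
cycle 2: W1.I1
cycle 3: W0.I1
cycle 4: W0.I2
cycle 5: W1.I2
cycle 6: idle
cycle 7: idle
cycle 8: W1.I3
cycle 9: idle
cycle 10: idle
cycle 11: W1.I4
cycle 12: W1.I5
cycle 13: W1.I6
cycle 14: idle
cycle 15: W1.I7

Answer: 16 cycles, utilization 11/16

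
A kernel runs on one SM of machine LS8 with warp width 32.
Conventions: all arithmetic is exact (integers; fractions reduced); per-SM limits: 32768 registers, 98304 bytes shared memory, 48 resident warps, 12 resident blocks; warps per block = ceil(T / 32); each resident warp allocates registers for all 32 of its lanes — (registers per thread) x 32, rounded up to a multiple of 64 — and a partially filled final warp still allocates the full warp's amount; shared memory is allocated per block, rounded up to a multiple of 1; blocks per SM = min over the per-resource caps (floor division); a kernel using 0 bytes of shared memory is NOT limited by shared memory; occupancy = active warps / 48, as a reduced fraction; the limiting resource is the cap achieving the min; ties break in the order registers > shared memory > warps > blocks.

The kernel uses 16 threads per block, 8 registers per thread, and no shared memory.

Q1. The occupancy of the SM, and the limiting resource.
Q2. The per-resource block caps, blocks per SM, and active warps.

Answer: occupancy 1/4, limited by blocks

registers: 128 blocks
shared memory: no limit (kernel uses none)
warps: 48 blocks
blocks: 12 blocks

Answer: 12 blocks, 12 active warps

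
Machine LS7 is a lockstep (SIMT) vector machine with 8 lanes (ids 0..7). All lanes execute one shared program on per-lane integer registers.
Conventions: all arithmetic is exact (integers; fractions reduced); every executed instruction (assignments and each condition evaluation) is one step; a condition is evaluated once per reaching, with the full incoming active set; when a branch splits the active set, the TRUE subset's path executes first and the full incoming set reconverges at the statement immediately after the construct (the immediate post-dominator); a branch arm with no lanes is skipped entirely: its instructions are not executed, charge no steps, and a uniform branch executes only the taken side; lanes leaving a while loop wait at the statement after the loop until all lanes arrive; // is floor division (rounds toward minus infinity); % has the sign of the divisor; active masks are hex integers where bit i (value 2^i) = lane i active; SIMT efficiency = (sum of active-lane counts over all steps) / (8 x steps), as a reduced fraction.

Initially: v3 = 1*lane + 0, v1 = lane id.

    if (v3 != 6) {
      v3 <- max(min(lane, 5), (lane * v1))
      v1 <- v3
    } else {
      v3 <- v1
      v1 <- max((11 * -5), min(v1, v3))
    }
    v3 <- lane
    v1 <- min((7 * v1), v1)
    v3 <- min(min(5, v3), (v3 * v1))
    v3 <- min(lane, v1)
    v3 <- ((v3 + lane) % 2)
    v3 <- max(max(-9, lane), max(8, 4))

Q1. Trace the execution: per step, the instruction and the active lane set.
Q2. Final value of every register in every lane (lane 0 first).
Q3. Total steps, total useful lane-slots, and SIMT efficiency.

step 0: eval (v3 != 6)               0xff
step 1: v3 <- max(min(lane, 5), (lane * v1)) 0xbf
step 2: v1 <- v3                     0xbf
step 3: v3 <- v1                     0x40
step 4: v1 <- max((11 * -5), min(v1, v3)) 0x40
step 5: v3 <- lane                   0xff
step 6: v1 <- min((7 * v1), v1)      0xff
step 7: v3 <- min(min(5, v3), (v3 * v1)) 0xff
step 8: v3 <- min(lane, v1)          0xff
step 9: v3 <- ((v3 + lane) % 2)      0xff
step 10: v3 <- max(max(-9, lane), max(8, 4)) 0xff

Answer: 11 steps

v3: 8,8,8,8,8,8,8,8
v1: 0,1,4,9,16,25,6,49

steps = 11; useful = 72; efficiency = 72/88 = 9/11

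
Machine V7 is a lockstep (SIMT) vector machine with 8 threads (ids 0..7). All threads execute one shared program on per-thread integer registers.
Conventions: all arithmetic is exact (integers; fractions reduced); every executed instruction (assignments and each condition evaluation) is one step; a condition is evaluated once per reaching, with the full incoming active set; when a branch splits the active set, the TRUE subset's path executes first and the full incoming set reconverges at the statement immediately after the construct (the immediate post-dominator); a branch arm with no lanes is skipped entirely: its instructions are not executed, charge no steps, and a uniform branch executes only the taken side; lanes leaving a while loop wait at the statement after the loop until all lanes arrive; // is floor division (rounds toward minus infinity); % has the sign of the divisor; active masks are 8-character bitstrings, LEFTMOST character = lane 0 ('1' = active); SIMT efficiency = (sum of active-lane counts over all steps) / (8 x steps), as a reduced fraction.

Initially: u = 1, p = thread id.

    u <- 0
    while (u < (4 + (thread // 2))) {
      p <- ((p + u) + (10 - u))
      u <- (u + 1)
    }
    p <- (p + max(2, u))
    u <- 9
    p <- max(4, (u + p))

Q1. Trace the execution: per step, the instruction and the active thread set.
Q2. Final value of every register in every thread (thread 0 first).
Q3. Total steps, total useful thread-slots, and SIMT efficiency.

step 0: u <- 0                       11111111
step 1: eval (u < (4 + (thread // 2))) 11111111
step 2: p <- ((p + u) + (10 - u))    11111111
step 3: u <- (u + 1)                 11111111
step 4: eval (u < (4 + (thread // 2))) 11111111
step 5: p <- ((p + u) + (10 - u))    11111111
step 6: u <- (u + 1)                 11111111
step 7: eval (u < (4 + (thread // 2))) 11111111
step 8: p <- ((p + u) + (10 - u))    11111111
step 9: u <- (u + 1)                 11111111
step 10: eval (u < (4 + (thread // 2))) 11111111
step 11: p <- ((p + u) + (10 - u))    11111111
step 12: u <- (u + 1)                 11111111
step 13: eval (u < (4 + (thread // 2))) 11111111
step 14: p <- ((p + u) + (10 - u))    00111111
step 15: u <- (u + 1)                 00111111
step 16: eval (u < (4 + (thread // 2))) 00111111
step 17: p <- ((p + u) + (10 - u))    00001111
step 18: u <- (u + 1)                 00001111
step 19: eval (u < (4 + (thread // 2))) 00001111
step 20: p <- ((p + u) + (10 - u))    00000011
step 21: u <- (u + 1)                 00000011
step 22: eval (u < (4 + (thread // 2))) 00000011
step 23: p <- (p + max(2, u))         11111111
step 24: u <- 9                       11111111
step 25: p <- max(4, (u + p))         11111111

Answer: 26 steps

u: 9,9,9,9,9,9,9,9
p: 53,54,66,67,79,80,92,93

steps = 26; useful = 172; efficiency = 172/208 = 43/52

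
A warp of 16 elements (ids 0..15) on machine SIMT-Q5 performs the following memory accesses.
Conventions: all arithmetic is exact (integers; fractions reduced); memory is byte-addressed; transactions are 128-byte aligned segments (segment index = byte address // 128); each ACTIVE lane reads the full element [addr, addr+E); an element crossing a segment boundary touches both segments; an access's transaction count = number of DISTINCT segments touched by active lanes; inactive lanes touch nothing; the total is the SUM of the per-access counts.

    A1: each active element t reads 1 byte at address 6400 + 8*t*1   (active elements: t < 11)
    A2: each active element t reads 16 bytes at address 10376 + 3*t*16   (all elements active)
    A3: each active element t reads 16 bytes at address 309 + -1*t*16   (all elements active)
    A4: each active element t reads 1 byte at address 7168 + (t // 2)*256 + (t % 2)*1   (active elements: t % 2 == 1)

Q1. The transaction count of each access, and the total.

A1: 1 transaction
A2: 6 transactions
A3: 3 transactions
A4: 8 transactions

Answer: 1,6,3,8; total 18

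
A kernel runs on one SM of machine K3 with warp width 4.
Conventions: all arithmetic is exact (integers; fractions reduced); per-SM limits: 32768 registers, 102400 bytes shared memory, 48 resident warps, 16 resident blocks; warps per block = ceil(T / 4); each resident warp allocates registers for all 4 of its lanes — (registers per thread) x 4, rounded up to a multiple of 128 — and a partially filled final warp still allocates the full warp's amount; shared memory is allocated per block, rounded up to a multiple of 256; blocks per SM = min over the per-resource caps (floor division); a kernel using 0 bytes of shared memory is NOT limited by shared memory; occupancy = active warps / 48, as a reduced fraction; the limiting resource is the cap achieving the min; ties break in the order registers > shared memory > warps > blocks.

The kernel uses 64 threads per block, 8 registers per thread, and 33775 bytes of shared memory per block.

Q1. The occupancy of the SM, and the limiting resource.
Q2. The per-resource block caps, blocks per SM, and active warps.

Answer: occupancy 1, limited by shared memory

registers: 16 blocks
shared memory: 3 blocks
warps: 3 blocks
blocks: 16 blocks

Answer: 3 blocks, 48 active warps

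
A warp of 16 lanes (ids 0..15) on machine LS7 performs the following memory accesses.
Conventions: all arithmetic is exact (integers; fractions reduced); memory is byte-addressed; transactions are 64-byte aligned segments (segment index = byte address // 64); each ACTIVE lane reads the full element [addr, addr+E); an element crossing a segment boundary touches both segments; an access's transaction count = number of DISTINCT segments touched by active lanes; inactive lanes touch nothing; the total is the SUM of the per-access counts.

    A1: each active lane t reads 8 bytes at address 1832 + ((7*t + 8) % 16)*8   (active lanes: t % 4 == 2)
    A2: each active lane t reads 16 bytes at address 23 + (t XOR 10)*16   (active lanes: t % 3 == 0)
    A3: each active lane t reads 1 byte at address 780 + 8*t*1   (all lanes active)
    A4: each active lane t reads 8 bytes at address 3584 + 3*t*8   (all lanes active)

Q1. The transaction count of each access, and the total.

A1: 3 transactions
A2: 3 transactions
A3: 3 transactions
A4: 6 transactions

Answer: 3,3,3,6; total 15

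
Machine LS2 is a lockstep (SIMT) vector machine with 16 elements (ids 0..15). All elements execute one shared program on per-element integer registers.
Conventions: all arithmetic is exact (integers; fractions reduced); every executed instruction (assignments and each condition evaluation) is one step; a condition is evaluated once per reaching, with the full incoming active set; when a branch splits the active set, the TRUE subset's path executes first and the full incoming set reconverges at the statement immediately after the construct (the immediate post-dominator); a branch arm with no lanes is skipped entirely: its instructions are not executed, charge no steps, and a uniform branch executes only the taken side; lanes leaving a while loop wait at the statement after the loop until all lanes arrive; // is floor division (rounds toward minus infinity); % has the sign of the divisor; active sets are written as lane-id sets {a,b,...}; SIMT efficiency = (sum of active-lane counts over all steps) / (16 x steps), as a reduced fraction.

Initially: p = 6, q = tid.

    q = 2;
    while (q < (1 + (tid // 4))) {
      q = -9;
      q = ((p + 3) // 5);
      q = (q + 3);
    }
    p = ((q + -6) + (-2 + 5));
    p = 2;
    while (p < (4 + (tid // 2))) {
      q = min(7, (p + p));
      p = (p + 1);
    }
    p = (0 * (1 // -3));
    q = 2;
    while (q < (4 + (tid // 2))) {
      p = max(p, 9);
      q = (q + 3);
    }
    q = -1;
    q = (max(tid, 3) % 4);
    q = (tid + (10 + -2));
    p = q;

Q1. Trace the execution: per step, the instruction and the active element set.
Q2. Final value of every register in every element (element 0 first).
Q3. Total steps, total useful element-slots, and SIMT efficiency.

step 0: q <- 2                       {0,1,2,3,4,5,6,7,8,9,10,11,12,13,14,15}
step 1: eval (q < (1 + (tid // 4)))  {0,1,2,3,4,5,6,7,8,9,10,11,12,13,14,15}
step 2: q <- -9                      {8,9,10,11,12,13,14,15}
step 3: q <- ((p + 3) // 5)          {8,9,10,11,12,13,14,15}
step 4: q <- (q + 3)                 {8,9,10,11,12,13,14,15}
step 5: eval (q < (1 + (tid // 4)))  {8,9,10,11,12,13,14,15}
step 6: p <- ((q + -6) + (-2 + 5))   {0,1,2,3,4,5,6,7,8,9,10,11,12,13,14,15}
step 7: p <- 2                       {0,1,2,3,4,5,6,7,8,9,10,11,12,13,14,15}
step 8: eval (p < (4 + (tid // 2)))  {0,1,2,3,4,5,6,7,8,9,10,11,12,13,14,15}
step 9: q <- min(7, (p + p))         {0,1,2,3,4,5,6,7,8,9,10,11,12,13,14,15}
step 10: p <- (p + 1)                 {0,1,2,3,4,5,6,7,8,9,10,11,12,13,14,15}
step 11: eval (p < (4 + (tid // 2)))  {0,1,2,3,4,5,6,7,8,9,10,11,12,13,14,15}
step 12: q <- min(7, (p + p))         {0,1,2,3,4,5,6,7,8,9,10,11,12,13,14,15}
step 13: p <- (p + 1)                 {0,1,2,3,4,5,6,7,8,9,10,11,12,13,14,15}
step 14: eval (p < (4 + (tid // 2)))  {0,1,2,3,4,5,6,7,8,9,10,11,12,13,14,15}
step 15: q <- min(7, (p + p))         {2,3,4,5,6,7,8,9,10,11,12,13,14,15}
step 16: p <- (p + 1)                 {2,3,4,5,6,7,8,9,10,11,12,13,14,15}
step 17: eval (p < (4 + (tid // 2)))  {2,3,4,5,6,7,8,9,10,11,12,13,14,15}
step 18: q <- min(7, (p + p))         {4,5,6,7,8,9,10,11,12,13,14,15}
step 19: p <- (p + 1)                 {4,5,6,7,8,9,10,11,12,13,14,15}
step 20: eval (p < (4 + (tid // 2)))  {4,5,6,7,8,9,10,11,12,13,14,15}
step 21: q <- min(7, (p + p))         {6,7,8,9,10,11,12,13,14,15}
step 22: p <- (p + 1)                 {6,7,8,9,10,11,12,13,14,15}
step 23: eval (p < (4 + (tid // 2)))  {6,7,8,9,10,11,12,13,14,15}
step 24: q <- min(7, (p + p))         {8,9,10,11,12,13,14,15}
step 25: p <- (p + 1)                 {8,9,10,11,12,13,14,15}
step 26: eval (p < (4 + (tid // 2)))  {8,9,10,11,12,13,14,15}
step 27: q <- min(7, (p + p))         {10,11,12,13,14,15}
step 28: p <- (p + 1)                 {10,11,12,13,14,15}
step 29: eval (p < (4 + (tid // 2)))  {10,11,12,13,14,15}
step 30: q <- min(7, (p + p))         {12,13,14,15}
step 31: p <- (p + 1)                 {12,13,14,15}
step 32: eval (p < (4 + (tid // 2)))  {12,13,14,15}
step 33: q <- min(7, (p + p))         {14,15}
step 34: p <- (p + 1)                 {14,15}
step 35: eval (p < (4 + (tid // 2)))  {14,15}
step 36: p <- (0 * (1 // -3))         {0,1,2,3,4,5,6,7,8,9,10,11,12,13,14,15}
step 37: q <- 2                       {0,1,2,3,4,5,6,7,8,9,10,11,12,13,14,15}
step 38: eval (q < (4 + (tid // 2)))  {0,1,2,3,4,5,6,7,8,9,10,11,12,13,14,15}
step 39: p <- max(p, 9)               {0,1,2,3,4,5,6,7,8,9,10,11,12,13,14,15}
step 40: q <- (q + 3)                 {0,1,2,3,4,5,6,7,8,9,10,11,12,13,14,15}
step 41: eval (q < (4 + (tid // 2)))  {0,1,2,3,4,5,6,7,8,9,10,11,12,13,14,15}
step 42: p <- max(p, 9)               {4,5,6,7,8,9,10,11,12,13,14,15}
step 43: q <- (q + 3)                 {4,5,6,7,8,9,10,11,12,13,14,15}
step 44: eval (q < (4 + (tid // 2)))  {4,5,6,7,8,9,10,11,12,13,14,15}
step 45: p <- max(p, 9)               {10,11,12,13,14,15}
step 46: q <- (q + 3)                 {10,11,12,13,14,15}
step 47: eval (q < (4 + (tid // 2)))  {10,11,12,13,14,15}
step 48: q <- -1                      {0,1,2,3,4,5,6,7,8,9,10,11,12,13,14,15}
step 49: q <- (max(tid, 3) % 4)       {0,1,2,3,4,5,6,7,8,9,10,11,12,13,14,15}
step 50: q <- (tid + (10 + -2))       {0,1,2,3,4,5,6,7,8,9,10,11,12,13,14,15}
step 51: p <- q                       {0,1,2,3,4,5,6,7,8,9,10,11,12,13,14,15}

Answer: 52 steps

p: 8,9,10,11,12,13,14,15,16,17,18,19,20,21,22,23
q: 8,9,10,11,12,13,14,15,16,17,18,19,20,21,22,23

steps = 52; useful = 590; efficiency = 590/832 = 295/416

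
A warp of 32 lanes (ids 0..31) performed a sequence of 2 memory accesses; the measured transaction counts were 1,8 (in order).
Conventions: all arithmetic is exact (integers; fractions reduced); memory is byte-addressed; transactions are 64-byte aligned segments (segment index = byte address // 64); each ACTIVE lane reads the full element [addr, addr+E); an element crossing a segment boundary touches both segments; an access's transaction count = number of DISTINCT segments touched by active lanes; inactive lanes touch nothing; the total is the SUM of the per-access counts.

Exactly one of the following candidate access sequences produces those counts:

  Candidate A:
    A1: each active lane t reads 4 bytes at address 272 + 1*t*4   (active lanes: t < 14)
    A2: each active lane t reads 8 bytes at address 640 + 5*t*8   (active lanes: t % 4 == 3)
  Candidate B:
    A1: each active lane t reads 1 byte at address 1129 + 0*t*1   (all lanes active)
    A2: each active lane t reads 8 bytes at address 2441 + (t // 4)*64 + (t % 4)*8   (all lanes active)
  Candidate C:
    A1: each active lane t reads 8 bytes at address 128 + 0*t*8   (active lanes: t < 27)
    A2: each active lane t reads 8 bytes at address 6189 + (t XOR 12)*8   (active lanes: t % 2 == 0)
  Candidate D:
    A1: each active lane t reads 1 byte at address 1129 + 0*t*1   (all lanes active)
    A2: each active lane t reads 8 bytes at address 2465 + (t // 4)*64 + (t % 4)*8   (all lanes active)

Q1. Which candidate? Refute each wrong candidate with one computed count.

A: A1 gives 2 transactions, not 1
C: A2 gives 5 transactions, not 8
D: A2 gives 9 transactions, not 8
B: all counts match (1,8)

Answer: B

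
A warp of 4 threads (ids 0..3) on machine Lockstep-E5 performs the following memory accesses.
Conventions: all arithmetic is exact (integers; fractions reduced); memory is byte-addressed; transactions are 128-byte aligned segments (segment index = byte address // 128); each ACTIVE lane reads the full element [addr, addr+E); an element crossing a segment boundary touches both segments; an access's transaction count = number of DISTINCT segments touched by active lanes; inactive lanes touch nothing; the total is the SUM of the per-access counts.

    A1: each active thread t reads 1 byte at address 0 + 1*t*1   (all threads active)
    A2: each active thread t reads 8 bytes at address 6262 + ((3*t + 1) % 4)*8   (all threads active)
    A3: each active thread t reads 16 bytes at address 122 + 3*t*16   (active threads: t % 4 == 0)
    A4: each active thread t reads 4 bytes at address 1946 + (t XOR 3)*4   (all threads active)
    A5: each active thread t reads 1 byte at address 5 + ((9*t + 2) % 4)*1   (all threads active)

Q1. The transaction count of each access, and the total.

A1: 1 transaction
A2: 2 transactions
A3: 2 transactions
A4: 1 transaction
A5: 1 transaction

Answer: 1,2,2,1,1; total 7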